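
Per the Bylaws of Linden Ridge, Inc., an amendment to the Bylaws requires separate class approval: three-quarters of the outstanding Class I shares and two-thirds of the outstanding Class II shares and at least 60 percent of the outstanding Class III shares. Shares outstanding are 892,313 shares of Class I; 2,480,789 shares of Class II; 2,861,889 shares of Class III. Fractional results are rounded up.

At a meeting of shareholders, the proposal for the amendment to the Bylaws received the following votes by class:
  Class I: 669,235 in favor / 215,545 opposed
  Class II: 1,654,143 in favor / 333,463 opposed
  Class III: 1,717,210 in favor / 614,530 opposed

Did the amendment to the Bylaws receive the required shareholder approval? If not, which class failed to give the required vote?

Approved — every class gave the required vote.

Class I: 3/4 of 892313 = 669234.75, rounded up to 669235; 669,235 required, 669,235 in favor — approved.
Class II: 2/3 of 2480789 = 1653859.33, rounded up to 1653860; 1,653,860 required, 1,654,143 in favor — approved.
Class III: 3/5 of 2861889 = 1717133.40, rounded up to 1717134; 1,717,134 required, 1,717,210 in favor — approved.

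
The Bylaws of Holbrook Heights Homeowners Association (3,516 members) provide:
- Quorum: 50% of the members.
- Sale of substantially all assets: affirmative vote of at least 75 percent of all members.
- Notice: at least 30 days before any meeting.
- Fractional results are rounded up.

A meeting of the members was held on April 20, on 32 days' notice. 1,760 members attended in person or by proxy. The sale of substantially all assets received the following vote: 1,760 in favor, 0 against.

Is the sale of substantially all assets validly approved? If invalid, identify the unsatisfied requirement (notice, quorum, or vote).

Notice: 32 days given; 30 required. Satisfied.
Quorum: 50% of 3,516 = 1,758; 1,760 present. Satisfied.
Vote: requires three-fourths of all members (3,516); 3/4 of 3516 = 2637, so 2,637 needed; 1,760 in favor. Not satisfied.

Invalid — vote requirement not satisfied.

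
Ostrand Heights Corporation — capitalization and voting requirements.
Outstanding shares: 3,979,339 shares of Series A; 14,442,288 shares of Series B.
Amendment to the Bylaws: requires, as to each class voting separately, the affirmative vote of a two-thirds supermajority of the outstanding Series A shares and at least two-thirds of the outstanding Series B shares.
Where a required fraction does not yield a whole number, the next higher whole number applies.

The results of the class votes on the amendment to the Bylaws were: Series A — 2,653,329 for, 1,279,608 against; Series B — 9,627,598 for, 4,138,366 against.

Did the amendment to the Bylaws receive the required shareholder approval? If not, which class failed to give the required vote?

Series A: 2/3 of 3979339 = 2652892.67, rounded up to 2652893; 2,652,893 required, 2,653,329 in favor — approved.
Series B: 2/3 of 14442288 = 9628192; 9,628,192 required, 9,627,598 in favor — not approved.

Not approved — the Series B shares did not give the required vote.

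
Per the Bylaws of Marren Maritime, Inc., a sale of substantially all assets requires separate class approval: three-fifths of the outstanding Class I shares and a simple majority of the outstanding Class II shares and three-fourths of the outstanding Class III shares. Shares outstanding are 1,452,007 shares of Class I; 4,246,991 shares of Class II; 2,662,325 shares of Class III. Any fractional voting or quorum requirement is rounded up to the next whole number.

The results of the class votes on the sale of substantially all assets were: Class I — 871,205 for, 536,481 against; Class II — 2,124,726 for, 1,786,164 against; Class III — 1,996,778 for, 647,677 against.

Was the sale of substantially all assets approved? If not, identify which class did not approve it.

Class I: 3/5 of 1452007 = 871204.20, rounded up to 871205; 871,205 required, 871,205 in favor — approved.
Class II: a majority of 4246991 is 2123496; 2,123,496 required, 2,124,726 in favor — approved.
Class III: 3/4 of 2662325 = 1996743.75, rounded up to 1996744; 1,996,744 required, 1,996,778 in favor — approved.

Approved — every class gave the required vote.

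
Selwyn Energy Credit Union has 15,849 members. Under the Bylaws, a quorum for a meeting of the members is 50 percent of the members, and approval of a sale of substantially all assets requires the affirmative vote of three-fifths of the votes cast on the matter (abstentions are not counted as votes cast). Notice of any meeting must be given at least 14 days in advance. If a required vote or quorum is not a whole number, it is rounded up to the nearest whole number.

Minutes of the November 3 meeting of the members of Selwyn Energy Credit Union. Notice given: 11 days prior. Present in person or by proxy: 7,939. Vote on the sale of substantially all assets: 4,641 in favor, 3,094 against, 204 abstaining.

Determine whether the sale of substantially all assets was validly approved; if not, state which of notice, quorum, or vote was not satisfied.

Invalid — notice requirement not satisfied.

Notice: 11 days given; 14 required. Not satisfied.
Quorum: 50% of 15,849 = 7,924.50, rounded up to 7,925; 7,939 present. Satisfied.
Vote: requires three-fifths of the votes cast (7,939 − 204 abstaining = 7,735); 3/5 of 7735 = 4641, so 4,641 needed; 4,641 in favor. Satisfied.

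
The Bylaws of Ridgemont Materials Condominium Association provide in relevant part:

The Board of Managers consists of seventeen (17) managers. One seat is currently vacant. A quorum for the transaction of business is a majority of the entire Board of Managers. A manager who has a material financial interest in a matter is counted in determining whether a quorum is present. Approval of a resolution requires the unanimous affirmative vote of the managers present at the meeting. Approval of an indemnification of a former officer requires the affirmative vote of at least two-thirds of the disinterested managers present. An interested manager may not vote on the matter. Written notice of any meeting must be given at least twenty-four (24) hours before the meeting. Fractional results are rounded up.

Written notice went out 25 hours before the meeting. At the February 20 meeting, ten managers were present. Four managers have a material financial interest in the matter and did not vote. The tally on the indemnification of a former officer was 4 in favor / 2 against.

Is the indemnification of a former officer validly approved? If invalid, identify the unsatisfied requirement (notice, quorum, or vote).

Valid — all requirements satisfied.

Notice: 25 hours given; 24 required (25 ≥ 24). Satisfied.
Quorum: 10 present (interested managers count toward quorum); quorum is 9. Satisfied.
Vote: the indemnification of a former officer requires two-thirds of the disinterested managers present (10 − 4 = 6). 2/3 of 6 = 4, so 4 affirmative votes are needed; 4 voted in favor. Satisfied.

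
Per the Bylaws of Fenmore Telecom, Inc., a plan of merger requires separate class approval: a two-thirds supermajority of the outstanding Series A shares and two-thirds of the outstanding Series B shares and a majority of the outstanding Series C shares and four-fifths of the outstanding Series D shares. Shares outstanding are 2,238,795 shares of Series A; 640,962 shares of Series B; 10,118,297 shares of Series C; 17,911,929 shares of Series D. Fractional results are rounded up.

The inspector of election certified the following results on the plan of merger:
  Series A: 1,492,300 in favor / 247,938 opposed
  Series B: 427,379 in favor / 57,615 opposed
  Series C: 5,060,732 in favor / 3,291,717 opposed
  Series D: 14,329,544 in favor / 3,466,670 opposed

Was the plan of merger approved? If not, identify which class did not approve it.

Series A: 2/3 of 2238795 = 1492530; 1,492,530 required, 1,492,300 in favor — not approved.
Series B: 2/3 of 640962 = 427308; 427,308 required, 427,379 in favor — approved.
Series C: a majority of 10118297 is 5059149; 5,059,149 required, 5,060,732 in favor — approved.
Series D: 4/5 of 17911929 = 14329543.20, rounded up to 14329544; 14,329,544 required, 14,329,544 in favor — approved.

Not approved — the Series A shares did not give the required vote.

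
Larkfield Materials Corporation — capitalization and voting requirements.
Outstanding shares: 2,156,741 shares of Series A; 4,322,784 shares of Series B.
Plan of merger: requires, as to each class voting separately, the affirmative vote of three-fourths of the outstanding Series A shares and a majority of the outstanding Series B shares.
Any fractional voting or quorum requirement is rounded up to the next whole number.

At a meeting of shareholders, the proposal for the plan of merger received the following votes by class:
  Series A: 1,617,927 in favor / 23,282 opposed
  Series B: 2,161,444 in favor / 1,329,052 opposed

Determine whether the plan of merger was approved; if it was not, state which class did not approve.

Approved — every class gave the required vote.

Series A: 3/4 of 2156741 = 1617555.75, rounded up to 1617556; 1,617,556 required, 1,617,927 in favor — approved.
Series B: a majority of 4322784 is 2161393; 2,161,393 required, 2,161,444 in favor — approved.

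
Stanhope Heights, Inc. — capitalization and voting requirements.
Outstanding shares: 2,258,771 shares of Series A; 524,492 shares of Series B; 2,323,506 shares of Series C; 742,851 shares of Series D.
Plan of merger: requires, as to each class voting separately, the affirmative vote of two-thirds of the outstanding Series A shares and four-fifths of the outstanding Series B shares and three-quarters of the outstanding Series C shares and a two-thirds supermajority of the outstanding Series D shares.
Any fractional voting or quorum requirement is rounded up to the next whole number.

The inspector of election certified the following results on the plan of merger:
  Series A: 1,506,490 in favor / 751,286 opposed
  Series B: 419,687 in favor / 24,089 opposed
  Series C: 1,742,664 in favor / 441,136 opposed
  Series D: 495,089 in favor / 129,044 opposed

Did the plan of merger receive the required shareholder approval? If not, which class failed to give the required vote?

Not approved — the Series D shares did not give the required vote.

Series A: 2/3 of 2258771 = 1505847.33, rounded up to 1505848; 1,505,848 required, 1,506,490 in favor — approved.
Series B: 4/5 of 524492 = 419593.60, rounded up to 419594; 419,594 required, 419,687 in favor — approved.
Series C: 3/4 of 2323506 = 1742629.50, rounded up to 1742630; 1,742,630 required, 1,742,664 in favor — approved.
Series D: 2/3 of 742851 = 495234; 495,234 required, 495,089 in favor — not approved.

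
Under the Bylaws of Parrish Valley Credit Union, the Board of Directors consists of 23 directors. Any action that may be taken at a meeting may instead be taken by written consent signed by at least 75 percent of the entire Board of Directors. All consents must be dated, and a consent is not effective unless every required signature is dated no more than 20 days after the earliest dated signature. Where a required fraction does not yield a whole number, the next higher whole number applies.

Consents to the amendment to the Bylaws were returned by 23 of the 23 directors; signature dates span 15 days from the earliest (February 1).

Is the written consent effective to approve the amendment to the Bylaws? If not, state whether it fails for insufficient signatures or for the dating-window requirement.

Effective — both the signature and dating-window requirements are satisfied.

Signatures required: at least 75 percent of 23 — 3/4 of 23 = 17.25, rounded up to 18, so 18 needed; 23 signed. Sufficient.
Dating window: the latest signature is 15 days after the earliest; the limit is 20 days. Within the window.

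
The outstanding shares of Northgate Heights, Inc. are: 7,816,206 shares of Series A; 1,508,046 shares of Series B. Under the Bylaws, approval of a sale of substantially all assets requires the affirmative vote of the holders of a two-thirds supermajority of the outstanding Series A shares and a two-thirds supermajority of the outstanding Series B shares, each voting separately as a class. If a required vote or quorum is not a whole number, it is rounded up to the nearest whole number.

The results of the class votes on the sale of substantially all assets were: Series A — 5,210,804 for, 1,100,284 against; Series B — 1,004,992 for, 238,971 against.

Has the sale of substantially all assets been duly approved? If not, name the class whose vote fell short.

Not approved — the Series B shares did not give the required vote.

Series A: 2/3 of 7816206 = 5210804; 5,210,804 required, 5,210,804 in favor — approved.
Series B: 2/3 of 1508046 = 1005364; 1,005,364 required, 1,004,992 in favor — not approved.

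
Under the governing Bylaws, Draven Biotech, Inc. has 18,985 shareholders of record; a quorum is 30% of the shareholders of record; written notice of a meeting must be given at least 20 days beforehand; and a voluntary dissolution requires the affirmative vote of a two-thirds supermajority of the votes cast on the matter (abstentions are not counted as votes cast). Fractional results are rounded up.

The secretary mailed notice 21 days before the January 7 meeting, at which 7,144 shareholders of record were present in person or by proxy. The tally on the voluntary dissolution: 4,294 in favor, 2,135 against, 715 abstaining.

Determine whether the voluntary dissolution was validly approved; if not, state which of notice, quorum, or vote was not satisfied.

Valid — all requirements satisfied.

Notice: 21 days given; 20 required. Satisfied.
Quorum: 30% of 18,985 = 5,695.50, rounded up to 5,696; 7,144 present. Satisfied.
Vote: requires two-thirds of the votes cast (7,144 − 715 abstaining = 6,429); 2/3 of 6429 = 4286, so 4,286 needed; 4,294 in favor. Satisfied.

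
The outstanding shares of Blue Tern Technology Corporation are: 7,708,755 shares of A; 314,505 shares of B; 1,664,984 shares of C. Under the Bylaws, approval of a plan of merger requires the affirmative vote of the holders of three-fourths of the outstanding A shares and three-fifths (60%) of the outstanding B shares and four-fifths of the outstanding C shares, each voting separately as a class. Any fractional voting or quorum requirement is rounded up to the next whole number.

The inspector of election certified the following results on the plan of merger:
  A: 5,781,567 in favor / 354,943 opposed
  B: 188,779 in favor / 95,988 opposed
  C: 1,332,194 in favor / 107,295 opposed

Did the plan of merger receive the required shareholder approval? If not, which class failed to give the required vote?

Approved — every class gave the required vote.

A: 3/4 of 7708755 = 5781566.25, rounded up to 5781567; 5,781,567 required, 5,781,567 in favor — approved.
B: 3/5 of 314505 = 188703; 188,703 required, 188,779 in favor — approved.
C: 4/5 of 1664984 = 1331987.20, rounded up to 1331988; 1,331,988 required, 1,332,194 in favor — approved.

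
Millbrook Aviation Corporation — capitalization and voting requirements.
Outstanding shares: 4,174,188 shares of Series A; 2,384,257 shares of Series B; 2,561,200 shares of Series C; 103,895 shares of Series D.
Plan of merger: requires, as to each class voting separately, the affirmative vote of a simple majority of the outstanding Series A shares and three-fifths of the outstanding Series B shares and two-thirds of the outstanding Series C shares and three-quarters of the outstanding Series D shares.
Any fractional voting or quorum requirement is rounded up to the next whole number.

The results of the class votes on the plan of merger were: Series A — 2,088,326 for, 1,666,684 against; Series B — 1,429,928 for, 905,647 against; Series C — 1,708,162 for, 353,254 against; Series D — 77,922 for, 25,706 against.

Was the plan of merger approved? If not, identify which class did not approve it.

Not approved — the Series B shares did not give the required vote.

Series A: a majority of 4174188 is 2087095; 2,087,095 required, 2,088,326 in favor — approved.
Series B: 3/5 of 2384257 = 1430554.20, rounded up to 1430555; 1,430,555 required, 1,429,928 in favor — not approved.
Series C: 2/3 of 2561200 = 1707466.67, rounded up to 1707467; 1,707,467 required, 1,708,162 in favor — approved.
Series D: 3/4 of 103895 = 77921.25, rounded up to 77922; 77,922 required, 77,922 in favor — approved.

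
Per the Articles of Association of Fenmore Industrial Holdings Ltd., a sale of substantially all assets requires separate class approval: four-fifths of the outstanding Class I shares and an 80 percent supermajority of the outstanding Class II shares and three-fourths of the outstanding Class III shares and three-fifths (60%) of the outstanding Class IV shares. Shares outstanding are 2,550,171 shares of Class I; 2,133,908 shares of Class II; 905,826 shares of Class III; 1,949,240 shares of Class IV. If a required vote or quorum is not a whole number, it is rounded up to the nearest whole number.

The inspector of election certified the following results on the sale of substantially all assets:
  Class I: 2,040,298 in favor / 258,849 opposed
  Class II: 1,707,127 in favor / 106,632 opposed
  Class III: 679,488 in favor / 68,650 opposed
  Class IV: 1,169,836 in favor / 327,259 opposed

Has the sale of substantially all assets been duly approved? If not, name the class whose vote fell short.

Approved — every class gave the required vote.

Class I: 4/5 of 2550171 = 2040136.80, rounded up to 2040137; 2,040,137 required, 2,040,298 in favor — approved.
Class II: 4/5 of 2133908 = 1707126.40, rounded up to 1707127; 1,707,127 required, 1,707,127 in favor — approved.
Class III: 3/4 of 905826 = 679369.50, rounded up to 679370; 679,370 required, 679,488 in favor — approved.
Class IV: 3/5 of 1949240 = 1169544; 1,169,544 required, 1,169,836 in favor — approved.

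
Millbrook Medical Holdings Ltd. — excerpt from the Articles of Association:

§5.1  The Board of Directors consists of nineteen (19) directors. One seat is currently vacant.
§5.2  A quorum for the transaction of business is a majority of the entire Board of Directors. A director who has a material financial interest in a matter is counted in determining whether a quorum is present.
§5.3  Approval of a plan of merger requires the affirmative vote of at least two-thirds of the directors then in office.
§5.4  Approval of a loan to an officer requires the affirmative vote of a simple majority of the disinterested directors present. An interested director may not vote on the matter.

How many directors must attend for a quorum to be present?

10

A majority of 19 is 10.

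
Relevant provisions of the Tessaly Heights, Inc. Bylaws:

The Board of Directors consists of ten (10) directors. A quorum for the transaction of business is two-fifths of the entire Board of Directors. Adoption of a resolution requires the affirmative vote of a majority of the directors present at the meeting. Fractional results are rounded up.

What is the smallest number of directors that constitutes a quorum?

2/5 of 10 = 4.

4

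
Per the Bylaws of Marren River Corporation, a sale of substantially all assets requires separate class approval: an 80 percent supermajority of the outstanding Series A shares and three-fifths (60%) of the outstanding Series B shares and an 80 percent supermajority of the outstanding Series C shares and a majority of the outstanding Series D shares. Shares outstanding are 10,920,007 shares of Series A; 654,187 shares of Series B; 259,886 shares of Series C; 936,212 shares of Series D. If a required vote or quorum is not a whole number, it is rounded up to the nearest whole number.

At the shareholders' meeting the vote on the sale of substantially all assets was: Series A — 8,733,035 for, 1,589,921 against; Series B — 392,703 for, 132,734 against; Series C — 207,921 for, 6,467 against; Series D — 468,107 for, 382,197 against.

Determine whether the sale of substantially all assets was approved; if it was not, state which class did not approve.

Not approved — the Series A shares did not give the required vote.

Series A: 4/5 of 10920007 = 8736005.60, rounded up to 8736006; 8,736,006 required, 8,733,035 in favor — not approved.
Series B: 3/5 of 654187 = 392512.20, rounded up to 392513; 392,513 required, 392,703 in favor — approved.
Series C: 4/5 of 259886 = 207908.80, rounded up to 207909; 207,909 required, 207,921 in favor — approved.
Series D: a majority of 936212 is 468107; 468,107 required, 468,107 in favor — approved.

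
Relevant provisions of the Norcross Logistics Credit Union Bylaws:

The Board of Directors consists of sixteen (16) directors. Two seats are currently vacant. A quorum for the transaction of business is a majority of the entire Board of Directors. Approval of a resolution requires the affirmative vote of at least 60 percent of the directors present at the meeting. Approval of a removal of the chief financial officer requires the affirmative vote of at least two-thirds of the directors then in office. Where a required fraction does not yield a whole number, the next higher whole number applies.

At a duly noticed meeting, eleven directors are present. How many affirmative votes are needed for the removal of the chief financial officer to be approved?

The removal of the chief financial officer requires two-thirds of the directors then in office (14).
2/3 of 14 = 9.33, rounded up to 10.

10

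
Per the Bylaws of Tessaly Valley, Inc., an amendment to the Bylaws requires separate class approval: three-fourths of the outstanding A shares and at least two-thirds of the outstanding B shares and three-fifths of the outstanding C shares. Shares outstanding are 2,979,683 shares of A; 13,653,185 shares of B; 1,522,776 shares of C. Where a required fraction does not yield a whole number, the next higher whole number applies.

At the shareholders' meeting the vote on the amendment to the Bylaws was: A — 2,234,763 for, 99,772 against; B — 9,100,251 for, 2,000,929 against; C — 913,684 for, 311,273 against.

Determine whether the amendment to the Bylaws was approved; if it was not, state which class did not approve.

Not approved — the B shares did not give the required vote.

A: 3/4 of 2979683 = 2234762.25, rounded up to 2234763; 2,234,763 required, 2,234,763 in favor — approved.
B: 2/3 of 13653185 = 9102123.33, rounded up to 9102124; 9,102,124 required, 9,100,251 in favor — not approved.
C: 3/5 of 1522776 = 913665.60, rounded up to 913666; 913,666 required, 913,684 in favor — approved.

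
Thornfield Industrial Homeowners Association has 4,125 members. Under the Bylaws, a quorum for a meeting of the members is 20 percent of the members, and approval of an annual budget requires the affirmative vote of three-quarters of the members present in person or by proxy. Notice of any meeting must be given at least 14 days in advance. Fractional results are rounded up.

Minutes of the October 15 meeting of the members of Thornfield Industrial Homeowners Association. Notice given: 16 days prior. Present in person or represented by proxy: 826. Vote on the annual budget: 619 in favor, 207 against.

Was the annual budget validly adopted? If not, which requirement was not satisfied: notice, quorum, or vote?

Notice: 16 days given; 14 required. Satisfied.
Quorum: 20% of 4,125 = 825; 826 present. Satisfied.
Vote: requires three-fourths of those present (826); 3/4 of 826 = 619.50, rounded up to 620, so 620 needed; 619 in favor. Not satisfied.

Invalid — vote requirement not satisfied.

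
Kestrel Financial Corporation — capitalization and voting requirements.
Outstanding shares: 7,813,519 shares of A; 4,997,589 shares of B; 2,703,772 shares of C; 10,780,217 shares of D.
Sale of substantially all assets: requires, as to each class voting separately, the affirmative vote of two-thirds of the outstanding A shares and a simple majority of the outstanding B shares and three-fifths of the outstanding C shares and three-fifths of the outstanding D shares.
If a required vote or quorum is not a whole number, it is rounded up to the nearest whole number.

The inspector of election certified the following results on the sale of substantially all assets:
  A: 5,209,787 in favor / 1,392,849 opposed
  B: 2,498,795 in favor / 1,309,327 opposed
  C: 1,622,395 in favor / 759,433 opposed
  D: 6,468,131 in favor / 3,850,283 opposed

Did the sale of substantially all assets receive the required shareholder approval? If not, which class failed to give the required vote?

A: 2/3 of 7813519 = 5209012.67, rounded up to 5209013; 5,209,013 required, 5,209,787 in favor — approved.
B: a majority of 4997589 is 2498795; 2,498,795 required, 2,498,795 in favor — approved.
C: 3/5 of 2703772 = 1622263.20, rounded up to 1622264; 1,622,264 required, 1,622,395 in favor — approved.
D: 3/5 of 10780217 = 6468130.20, rounded up to 6468131; 6,468,131 required, 6,468,131 in favor — approved.

Approved — every class gave the required vote.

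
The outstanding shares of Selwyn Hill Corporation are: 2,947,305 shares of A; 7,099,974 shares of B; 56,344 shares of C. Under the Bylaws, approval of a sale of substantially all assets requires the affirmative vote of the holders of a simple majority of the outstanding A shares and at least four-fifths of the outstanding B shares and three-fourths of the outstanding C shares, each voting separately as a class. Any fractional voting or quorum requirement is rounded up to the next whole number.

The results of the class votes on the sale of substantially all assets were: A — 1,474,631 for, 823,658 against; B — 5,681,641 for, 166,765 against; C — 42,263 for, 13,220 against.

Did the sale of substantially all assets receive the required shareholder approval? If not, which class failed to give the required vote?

A: a majority of 2947305 is 1473653; 1,473,653 required, 1,474,631 in favor — approved.
B: 4/5 of 7099974 = 5679979.20, rounded up to 5679980; 5,679,980 required, 5,681,641 in favor — approved.
C: 3/4 of 56344 = 42258; 42,258 required, 42,263 in favor — approved.

Approved — every class gave the required vote.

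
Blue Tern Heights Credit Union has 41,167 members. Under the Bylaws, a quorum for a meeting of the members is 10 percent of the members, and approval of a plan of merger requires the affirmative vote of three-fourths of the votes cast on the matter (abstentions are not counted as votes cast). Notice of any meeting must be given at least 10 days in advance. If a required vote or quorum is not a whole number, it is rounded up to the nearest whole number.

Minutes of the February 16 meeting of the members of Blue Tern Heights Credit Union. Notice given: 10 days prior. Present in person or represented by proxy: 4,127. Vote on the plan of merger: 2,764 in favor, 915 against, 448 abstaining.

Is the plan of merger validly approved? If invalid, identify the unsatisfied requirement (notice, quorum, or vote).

Valid — all requirements satisfied.

Notice: 10 days given; 10 required. Satisfied.
Quorum: 10% of 41,167 = 4,116.70, rounded up to 4,117; 4,127 present. Satisfied.
Vote: requires three-fourths of the votes cast (4,127 − 448 abstaining = 3,679); 3/4 of 3679 = 2759.25, rounded up to 2760, so 2,760 needed; 2,764 in favor. Satisfied.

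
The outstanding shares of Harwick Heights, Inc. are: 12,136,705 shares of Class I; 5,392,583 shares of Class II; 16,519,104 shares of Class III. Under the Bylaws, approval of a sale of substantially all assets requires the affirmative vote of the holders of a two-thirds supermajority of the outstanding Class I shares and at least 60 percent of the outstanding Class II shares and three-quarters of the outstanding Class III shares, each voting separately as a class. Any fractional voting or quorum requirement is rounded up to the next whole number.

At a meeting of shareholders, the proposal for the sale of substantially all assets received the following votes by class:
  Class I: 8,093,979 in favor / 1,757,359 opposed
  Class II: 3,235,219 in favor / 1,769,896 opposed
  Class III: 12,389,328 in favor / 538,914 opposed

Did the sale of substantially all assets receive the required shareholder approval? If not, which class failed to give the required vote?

Class I: 2/3 of 12136705 = 8091136.67, rounded up to 8091137; 8,091,137 required, 8,093,979 in favor — approved.
Class II: 3/5 of 5392583 = 3235549.80, rounded up to 3235550; 3,235,550 required, 3,235,219 in favor — not approved.
Class III: 3/4 of 16519104 = 12389328; 12,389,328 required, 12,389,328 in favor — approved.

Not approved — the Class II shares did not give the required vote.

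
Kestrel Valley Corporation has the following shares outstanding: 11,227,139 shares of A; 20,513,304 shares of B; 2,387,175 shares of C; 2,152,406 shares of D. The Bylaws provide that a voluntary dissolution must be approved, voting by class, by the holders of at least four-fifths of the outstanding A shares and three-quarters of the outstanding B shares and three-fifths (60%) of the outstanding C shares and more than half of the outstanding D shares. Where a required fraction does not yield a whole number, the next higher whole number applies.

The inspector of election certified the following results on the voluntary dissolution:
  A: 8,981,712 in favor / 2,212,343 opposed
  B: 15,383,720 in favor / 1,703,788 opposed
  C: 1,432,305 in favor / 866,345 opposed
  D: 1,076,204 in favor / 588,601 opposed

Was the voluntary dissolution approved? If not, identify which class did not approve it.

Not approved — the B shares did not give the required vote.

A: 4/5 of 11227139 = 8981711.20, rounded up to 8981712; 8,981,712 required, 8,981,712 in favor — approved.
B: 3/4 of 20513304 = 15384978; 15,384,978 required, 15,383,720 in favor — not approved.
C: 3/5 of 2387175 = 1432305; 1,432,305 required, 1,432,305 in favor — approved.
D: a majority of 2152406 is 1076204; 1,076,204 required, 1,076,204 in favor — approved.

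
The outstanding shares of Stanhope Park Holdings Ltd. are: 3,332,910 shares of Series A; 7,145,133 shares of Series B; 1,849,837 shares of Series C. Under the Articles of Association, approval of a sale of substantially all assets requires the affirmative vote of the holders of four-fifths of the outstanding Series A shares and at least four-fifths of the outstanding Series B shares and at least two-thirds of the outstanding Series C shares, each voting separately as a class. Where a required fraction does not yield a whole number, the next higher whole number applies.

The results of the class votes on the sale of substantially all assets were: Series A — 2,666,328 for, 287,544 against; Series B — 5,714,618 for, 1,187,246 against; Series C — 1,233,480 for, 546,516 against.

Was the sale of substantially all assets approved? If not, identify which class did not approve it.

Not approved — the Series B shares did not give the required vote.

Series A: 4/5 of 3332910 = 2666328; 2,666,328 required, 2,666,328 in favor — approved.
Series B: 4/5 of 7145133 = 5716106.40, rounded up to 5716107; 5,716,107 required, 5,714,618 in favor — not approved.
Series C: 2/3 of 1849837 = 1233224.67, rounded up to 1233225; 1,233,225 required, 1,233,480 in favor — approved.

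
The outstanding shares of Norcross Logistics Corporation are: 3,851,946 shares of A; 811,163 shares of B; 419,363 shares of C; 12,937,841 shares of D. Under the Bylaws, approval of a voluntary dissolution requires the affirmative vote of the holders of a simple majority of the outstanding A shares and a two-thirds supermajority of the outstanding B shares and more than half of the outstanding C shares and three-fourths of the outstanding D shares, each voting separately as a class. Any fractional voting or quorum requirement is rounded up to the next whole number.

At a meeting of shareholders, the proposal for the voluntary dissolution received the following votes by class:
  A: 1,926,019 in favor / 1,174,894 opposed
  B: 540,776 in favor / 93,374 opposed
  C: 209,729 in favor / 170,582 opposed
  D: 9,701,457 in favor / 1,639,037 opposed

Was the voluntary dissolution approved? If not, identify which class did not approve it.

A: a majority of 3851946 is 1925974; 1,925,974 required, 1,926,019 in favor — approved.
B: 2/3 of 811163 = 540775.33, rounded up to 540776; 540,776 required, 540,776 in favor — approved.
C: a majority of 419363 is 209682; 209,682 required, 209,729 in favor — approved.
D: 3/4 of 12937841 = 9703380.75, rounded up to 9703381; 9,703,381 required, 9,701,457 in favor — not approved.

Not approved — the D shares did not give the required vote.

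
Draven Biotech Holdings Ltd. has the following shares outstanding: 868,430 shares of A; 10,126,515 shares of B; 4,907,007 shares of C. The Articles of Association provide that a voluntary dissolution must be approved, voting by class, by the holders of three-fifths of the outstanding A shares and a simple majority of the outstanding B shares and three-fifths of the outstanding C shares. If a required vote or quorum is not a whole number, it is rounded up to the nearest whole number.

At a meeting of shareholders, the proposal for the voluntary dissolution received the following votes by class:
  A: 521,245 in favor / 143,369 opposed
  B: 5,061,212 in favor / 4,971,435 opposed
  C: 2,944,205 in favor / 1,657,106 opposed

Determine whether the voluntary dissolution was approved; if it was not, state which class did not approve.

Not approved — the B shares did not give the required vote.

A: 3/5 of 868430 = 521058; 521,058 required, 521,245 in favor — approved.
B: a majority of 10126515 is 5063258; 5,063,258 required, 5,061,212 in favor — not approved.
C: 3/5 of 4907007 = 2944204.20, rounded up to 2944205; 2,944,205 required, 2,944,205 in favor — approved.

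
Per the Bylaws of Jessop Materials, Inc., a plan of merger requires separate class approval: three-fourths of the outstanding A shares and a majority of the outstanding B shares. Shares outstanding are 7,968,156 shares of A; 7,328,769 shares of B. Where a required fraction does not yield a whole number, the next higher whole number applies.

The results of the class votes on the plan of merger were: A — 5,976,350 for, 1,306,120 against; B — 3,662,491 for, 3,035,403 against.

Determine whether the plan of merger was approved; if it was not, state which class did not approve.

Not approved — the B shares did not give the required vote.

A: 3/4 of 7968156 = 5976117; 5,976,117 required, 5,976,350 in favor — approved.
B: a majority of 7328769 is 3664385; 3,664,385 required, 3,662,491 in favor — not approved.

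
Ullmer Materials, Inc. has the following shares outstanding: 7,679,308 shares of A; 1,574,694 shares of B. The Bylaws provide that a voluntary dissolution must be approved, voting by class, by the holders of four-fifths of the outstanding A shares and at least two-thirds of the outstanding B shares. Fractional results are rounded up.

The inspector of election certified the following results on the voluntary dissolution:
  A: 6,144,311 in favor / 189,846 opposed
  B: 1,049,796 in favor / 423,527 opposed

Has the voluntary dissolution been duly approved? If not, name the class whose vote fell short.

Approved — every class gave the required vote.

A: 4/5 of 7679308 = 6143446.40, rounded up to 6143447; 6,143,447 required, 6,144,311 in favor — approved.
B: 2/3 of 1574694 = 1049796; 1,049,796 required, 1,049,796 in favor — approved.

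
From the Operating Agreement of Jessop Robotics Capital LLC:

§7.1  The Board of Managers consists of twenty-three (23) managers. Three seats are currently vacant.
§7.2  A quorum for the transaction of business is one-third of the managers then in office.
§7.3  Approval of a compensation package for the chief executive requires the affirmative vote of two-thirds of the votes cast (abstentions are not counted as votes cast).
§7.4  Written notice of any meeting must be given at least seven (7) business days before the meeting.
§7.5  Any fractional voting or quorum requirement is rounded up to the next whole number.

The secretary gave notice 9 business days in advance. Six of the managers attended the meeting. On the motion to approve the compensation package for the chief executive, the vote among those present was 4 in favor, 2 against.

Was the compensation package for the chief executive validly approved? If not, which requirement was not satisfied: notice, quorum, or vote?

Invalid — quorum requirement not satisfied.

Notice: 9 business days given; 7 required (9 ≥ 7). Satisfied.
Quorum: 6 present; quorum is 7. Not satisfied.
Vote: the compensation package for the chief executive requires two-thirds of the votes cast (6). 2/3 of 6 = 4, so 4 affirmative votes are needed; 4 voted in favor. Satisfied. (Moot — without a quorum no business can be validly transacted.)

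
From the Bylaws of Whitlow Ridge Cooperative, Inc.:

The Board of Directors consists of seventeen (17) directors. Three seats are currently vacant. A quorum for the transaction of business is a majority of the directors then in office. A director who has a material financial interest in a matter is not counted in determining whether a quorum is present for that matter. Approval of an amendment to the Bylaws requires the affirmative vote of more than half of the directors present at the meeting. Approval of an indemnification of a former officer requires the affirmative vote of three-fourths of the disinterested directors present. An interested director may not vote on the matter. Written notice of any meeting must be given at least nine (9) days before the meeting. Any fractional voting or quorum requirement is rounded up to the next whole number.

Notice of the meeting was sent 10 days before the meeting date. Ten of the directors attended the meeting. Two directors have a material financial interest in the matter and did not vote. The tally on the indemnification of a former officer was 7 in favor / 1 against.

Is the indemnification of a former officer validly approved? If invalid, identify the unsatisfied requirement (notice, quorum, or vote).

Notice: 10 days given; 9 required (10 ≥ 9). Satisfied.
Quorum: 10 present, but the 2 interested directors do not count, leaving 8. Quorum is 8. Satisfied.
Vote: the indemnification of a former officer requires three-fourths of the disinterested directors present (10 − 2 = 8). 3/4 of 8 = 6, so 6 affirmative votes are needed; 7 voted in favor. Satisfied.

Valid — all requirements satisfied.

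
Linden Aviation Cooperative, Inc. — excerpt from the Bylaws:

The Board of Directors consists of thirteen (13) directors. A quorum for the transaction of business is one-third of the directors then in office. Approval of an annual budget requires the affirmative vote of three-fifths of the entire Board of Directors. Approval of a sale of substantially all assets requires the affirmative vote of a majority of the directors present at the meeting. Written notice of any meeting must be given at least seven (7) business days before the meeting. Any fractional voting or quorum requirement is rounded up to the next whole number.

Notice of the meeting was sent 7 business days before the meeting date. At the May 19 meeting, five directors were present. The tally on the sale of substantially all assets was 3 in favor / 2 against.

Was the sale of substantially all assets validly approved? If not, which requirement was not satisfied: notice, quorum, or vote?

Notice: 7 business days given; 7 required (7 ≥ 7). Satisfied.
Quorum: 5 present; quorum is 5. Satisfied.
Vote: the sale of substantially all assets requires a majority of the directors present (5). A majority of 5 is 3, so 3 affirmative votes are needed; 3 voted in favor. Satisfied.

Valid — all requirements satisfied.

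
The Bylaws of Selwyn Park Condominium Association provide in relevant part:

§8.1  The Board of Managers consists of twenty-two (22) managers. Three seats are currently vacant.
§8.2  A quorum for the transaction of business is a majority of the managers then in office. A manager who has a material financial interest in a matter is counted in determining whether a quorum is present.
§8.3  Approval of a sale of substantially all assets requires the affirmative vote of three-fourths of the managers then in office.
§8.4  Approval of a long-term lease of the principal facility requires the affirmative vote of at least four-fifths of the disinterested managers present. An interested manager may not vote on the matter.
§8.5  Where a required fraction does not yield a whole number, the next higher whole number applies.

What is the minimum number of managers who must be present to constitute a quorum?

10

A majority of 19 is 10.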